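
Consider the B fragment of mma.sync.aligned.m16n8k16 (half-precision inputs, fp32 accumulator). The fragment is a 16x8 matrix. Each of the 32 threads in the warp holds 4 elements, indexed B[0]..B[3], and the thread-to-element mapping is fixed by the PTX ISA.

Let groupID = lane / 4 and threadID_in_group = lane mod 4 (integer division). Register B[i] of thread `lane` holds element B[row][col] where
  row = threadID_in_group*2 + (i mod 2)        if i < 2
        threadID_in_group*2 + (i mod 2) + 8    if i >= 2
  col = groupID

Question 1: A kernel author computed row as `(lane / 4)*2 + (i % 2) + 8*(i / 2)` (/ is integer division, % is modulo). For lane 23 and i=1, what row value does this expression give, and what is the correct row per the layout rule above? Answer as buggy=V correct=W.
buggy=11 correct=7

`(lane / 4)*2 + (i % 2) + 8*(i / 2)`[23,1]->11
lane 23->23/4=5, 23 mod 4=3
i=1  r:2·3+1+0->7  c:5
row: 11 vs 7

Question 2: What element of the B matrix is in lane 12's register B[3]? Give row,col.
9,3

L=12⇒gr=12>>2=3, th=12&3=0
[3]⇒row 0·2+1+8=9  col gr=3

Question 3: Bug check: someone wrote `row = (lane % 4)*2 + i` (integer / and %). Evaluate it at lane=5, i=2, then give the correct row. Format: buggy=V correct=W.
buggy=4 correct=10

`(lane % 4)*2 + i`[5,2]⇒4
lane 5: gr=1 (5/4), th=1 (5%4)
i=2: r=1*2+0+8=10, c=gr=1
row: 4 vs 10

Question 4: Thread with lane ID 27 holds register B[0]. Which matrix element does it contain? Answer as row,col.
6,6

L=27=>grp=27>>2=6, tig=27&3=3
[0]=>row 3·2+0+0=6  col grp=6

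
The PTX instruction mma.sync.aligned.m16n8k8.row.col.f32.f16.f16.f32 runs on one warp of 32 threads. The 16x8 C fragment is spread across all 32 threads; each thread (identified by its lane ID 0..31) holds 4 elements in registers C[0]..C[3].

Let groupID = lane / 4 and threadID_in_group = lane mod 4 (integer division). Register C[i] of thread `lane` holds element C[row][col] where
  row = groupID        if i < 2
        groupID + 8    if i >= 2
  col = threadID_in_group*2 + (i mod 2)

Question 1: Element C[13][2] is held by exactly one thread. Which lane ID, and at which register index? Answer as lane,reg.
21,2

r:13=>grp=5,rB=1  c:2=>tig=1,lo=0
L=5*4+1=21  i=1*2+0=2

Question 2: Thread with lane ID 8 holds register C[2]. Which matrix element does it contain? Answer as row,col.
10,0

lane 8⇒8/4=2, 8 mod 4=0
i=2  r:2+8⇒10  c:2·0+0⇒0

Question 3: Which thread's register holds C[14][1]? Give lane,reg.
24,3

r=14→G=6,rhi=1  c=1→T=0,p=1
L=6*4+0=24  i=1*2+1=3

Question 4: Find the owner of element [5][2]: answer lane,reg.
21,0

r=5->g=5,rb=0  c=2->t=1,b0=0
L=5*4+1=21  i=0*2+0=0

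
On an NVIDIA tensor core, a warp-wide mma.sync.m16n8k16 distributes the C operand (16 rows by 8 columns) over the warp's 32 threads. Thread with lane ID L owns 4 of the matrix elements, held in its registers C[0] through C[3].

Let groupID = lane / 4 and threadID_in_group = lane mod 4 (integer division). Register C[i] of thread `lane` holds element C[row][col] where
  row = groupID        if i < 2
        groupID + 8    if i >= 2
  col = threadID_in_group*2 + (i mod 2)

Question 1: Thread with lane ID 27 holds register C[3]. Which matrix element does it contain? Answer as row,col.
27: g=6,t=3
[3] (6+8,3*2+1) = (14,7)

14,7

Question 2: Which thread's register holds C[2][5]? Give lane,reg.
r:2=>grp=2,rB=0  c:5=>tig=2,lo=1
L=2*4+2=10  i=0*2+1=1

10,1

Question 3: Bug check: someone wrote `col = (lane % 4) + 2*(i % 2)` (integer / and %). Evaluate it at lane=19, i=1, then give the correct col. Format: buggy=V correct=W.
buggy=5 correct=7

`(lane % 4) + 2*(i % 2)`[19,1]⇒5
19: gr=4,th=3
[1] (4+0,3*2+1) = (4,7)
col: 5 vs 7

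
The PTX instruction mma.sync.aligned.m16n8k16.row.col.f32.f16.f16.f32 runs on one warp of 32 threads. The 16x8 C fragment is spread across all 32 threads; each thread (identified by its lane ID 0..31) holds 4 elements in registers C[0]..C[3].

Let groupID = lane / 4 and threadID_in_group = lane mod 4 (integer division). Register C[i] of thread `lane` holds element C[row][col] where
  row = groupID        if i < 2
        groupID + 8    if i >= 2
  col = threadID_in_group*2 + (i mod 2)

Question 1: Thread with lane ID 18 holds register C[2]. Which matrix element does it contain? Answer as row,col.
12,4

lane 18=>18/4=4, 18 mod 4=2
i=2  r:4+8=>12  c:2·2+0=>4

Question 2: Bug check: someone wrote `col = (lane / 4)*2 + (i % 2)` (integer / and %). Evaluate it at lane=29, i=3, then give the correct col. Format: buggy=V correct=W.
buggy=15 correct=3

`(lane / 4)*2 + (i % 2)`[29,3]->15
lane 29->29/4=7, 29 mod 4=1
i=3  r:7+8->15  c:2·1+1->3
col: 15 vs 3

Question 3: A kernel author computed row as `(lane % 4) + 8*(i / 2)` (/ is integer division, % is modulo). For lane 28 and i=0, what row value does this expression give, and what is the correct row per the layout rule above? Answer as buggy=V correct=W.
buggy=0 correct=7

`(lane % 4) + 8*(i / 2)`[28,0]=>0
lane 28: grp=7 (28/4), tig=0 (28%4)
i=0: r=7+0=7, c=0*2+0=0
row: 0 vs 7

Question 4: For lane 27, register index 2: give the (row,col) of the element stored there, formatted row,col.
14,6

lane 27=>27/4=6, 27 mod 4=3
i=2  r:6+8=>14  c:2·3+0=>6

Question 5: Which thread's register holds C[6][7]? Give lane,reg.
r: 6->gid=6,r8=0  c: 7->tid=3,i&1=1
L=6*4+3=27  i=0*2+1=1

27,1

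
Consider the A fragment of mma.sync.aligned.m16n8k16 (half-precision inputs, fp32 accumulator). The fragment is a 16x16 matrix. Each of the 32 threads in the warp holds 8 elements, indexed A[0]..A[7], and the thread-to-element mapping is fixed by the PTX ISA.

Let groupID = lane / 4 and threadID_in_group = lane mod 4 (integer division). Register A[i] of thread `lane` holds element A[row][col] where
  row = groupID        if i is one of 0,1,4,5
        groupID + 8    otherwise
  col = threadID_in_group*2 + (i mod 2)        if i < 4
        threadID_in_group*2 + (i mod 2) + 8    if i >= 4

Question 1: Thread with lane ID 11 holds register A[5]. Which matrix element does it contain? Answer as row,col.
2,15

L=11->g=11>>2=2, t=11&3=3
[5]->row 2+0=2  col 3·2+1+8=15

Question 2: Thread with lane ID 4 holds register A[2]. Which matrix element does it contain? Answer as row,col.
9,0

L=4->gid=4>>2=1, tid=4&3=0
[2]->row 1+8=9  col 0·2+0+0=0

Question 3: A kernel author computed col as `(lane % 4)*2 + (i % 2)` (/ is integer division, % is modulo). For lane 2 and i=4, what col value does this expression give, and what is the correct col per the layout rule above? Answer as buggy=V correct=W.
buggy=4 correct=12

`(lane % 4)*2 + (i % 2)`[2,4]→4
L=2→G=2>>2=0, T=2&3=2
[4]→row 0+0=0  col 2·2+0+8=12
col: 4 vs 12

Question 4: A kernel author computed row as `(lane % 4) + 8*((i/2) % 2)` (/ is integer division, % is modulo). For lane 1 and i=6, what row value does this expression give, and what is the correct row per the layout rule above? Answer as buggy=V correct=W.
`(lane % 4) + 8*((i/2) % 2)`[1,6]⇒9
L=1⇒gr=1>>2=0, th=1&3=1
[6]⇒row 0+8=8  col 1·2+0+8=10
row: 9 vs 8

buggy=9 correct=8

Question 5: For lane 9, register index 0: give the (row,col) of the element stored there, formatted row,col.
lane 9=>9/4=2, 9 mod 4=1
i=0  r:2+0=>2  c:2·1+0+0=>2

2,2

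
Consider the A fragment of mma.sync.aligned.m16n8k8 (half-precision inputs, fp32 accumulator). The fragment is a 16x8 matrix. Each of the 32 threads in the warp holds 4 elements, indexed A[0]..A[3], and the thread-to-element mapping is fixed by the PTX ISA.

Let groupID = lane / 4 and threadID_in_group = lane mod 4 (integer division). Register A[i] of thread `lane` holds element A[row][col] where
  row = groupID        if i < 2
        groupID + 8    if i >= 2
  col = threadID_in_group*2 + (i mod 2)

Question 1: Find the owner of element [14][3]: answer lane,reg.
r: 14->gid=6,r8=1  c: 3->tid=1,i&1=1
L=6*4+1=25  i=1*2+1=3

25,3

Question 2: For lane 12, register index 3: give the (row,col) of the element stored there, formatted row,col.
11,1

L=12=>grp=12>>2=3, tig=12&3=0
[3]=>row 3+8=11  col 0·2+1=1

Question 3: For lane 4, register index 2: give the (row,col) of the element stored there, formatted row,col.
L=4=>grp=4>>2=1, tig=4&3=0
[2]=>row 1+8=9  col 0·2+0=0

9,0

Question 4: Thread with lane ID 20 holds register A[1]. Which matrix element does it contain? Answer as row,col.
5,1

L=20=>grp=20>>2=5, tig=20&3=0
[1]=>row 5+0=5  col 0·2+1=1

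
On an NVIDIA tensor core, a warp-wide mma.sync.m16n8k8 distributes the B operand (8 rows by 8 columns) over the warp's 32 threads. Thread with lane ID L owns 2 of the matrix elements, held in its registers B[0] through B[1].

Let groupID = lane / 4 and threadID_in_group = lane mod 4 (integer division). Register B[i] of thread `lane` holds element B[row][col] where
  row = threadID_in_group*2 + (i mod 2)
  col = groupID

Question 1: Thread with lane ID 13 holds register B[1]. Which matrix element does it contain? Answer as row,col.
13: G=3,T=1
[1] (1*2+1,3) = (3,3)

3,3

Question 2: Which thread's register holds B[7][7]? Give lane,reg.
c=7->g=7  r=7->t=3,b0=1
L=7*4+3=31  i=1=1

31,1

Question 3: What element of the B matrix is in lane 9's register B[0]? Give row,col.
2,2

9: g=2,t=1
[0] (1*2+0,2) = (2,2)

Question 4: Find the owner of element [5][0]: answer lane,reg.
2,1

c: 0->gid=0  r: 5->tid=2,i&1=1
L=0*4+2=2  i=1=1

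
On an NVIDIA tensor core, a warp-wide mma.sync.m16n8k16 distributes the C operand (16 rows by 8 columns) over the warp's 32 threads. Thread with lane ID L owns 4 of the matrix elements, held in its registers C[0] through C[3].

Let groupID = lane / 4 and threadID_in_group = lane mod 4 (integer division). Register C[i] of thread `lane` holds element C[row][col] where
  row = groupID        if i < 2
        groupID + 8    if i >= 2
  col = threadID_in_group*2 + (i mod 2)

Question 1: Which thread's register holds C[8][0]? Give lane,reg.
r=8⇒gr=0,Rb=1  c=0⇒th=0,odd=0
L=0*4+0=0  i=1*2+0=2

0,2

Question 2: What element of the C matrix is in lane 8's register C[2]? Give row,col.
10,0

lane 8: gid=2 (8/4), tid=0 (8%4)
i=2: r=2+8=10, c=0*2+0=0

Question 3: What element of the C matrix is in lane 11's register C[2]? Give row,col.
10,6

lane 11→11/4=2, 11 mod 4=3
i=2  r:2+8→10  c:2·3+0→6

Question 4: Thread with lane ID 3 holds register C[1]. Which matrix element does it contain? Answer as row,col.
lane 3=>3/4=0, 3 mod 4=3
i=1  r:0+0=>0  c:2·3+1=>7

0,7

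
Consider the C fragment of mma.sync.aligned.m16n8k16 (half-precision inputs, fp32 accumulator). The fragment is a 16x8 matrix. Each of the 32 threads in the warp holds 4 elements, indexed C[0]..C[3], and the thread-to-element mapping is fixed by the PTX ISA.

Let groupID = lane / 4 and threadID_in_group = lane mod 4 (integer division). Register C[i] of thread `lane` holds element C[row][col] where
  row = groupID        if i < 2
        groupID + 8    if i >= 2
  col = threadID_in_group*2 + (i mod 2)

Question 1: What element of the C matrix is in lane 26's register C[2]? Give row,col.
26: grp=6,tig=2
[2] (6+8,2*2+0) = (14,4)

14,4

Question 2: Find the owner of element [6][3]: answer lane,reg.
25,1

r=6→G=6,rhi=0  c=3→T=1,p=1
L=6*4+1=25  i=0*2+1=1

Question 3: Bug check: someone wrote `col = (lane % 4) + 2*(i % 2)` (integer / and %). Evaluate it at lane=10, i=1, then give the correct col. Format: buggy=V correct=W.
buggy=4 correct=5

`(lane % 4) + 2*(i % 2)`[10,1]->4
10: gid=2,tid=2
[1] (2+0,2*2+1) = (2,5)
col: 4 vs 5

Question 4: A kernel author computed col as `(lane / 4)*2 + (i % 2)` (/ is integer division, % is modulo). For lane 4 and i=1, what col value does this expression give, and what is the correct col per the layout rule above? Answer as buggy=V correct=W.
buggy=3 correct=1

`(lane / 4)*2 + (i % 2)`[4,1]->3
lane 4->4/4=1, 4 mod 4=0
i=1  r:1+0->1  c:2·0+1->1
col: 3 vs 1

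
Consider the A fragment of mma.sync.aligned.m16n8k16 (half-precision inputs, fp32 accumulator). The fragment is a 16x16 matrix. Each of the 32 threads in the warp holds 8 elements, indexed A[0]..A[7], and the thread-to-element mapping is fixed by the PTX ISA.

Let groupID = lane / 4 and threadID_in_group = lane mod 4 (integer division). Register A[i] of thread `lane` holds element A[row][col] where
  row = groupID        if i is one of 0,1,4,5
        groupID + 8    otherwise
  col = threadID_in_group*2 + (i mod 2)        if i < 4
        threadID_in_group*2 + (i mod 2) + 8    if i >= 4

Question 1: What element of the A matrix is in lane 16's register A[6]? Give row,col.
12,8

16: grp=4,tig=0
[6] (4+8,0*2+0+8) = (12,8)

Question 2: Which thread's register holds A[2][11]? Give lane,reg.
9,5

r: 2->gid=2,r8=0  c: 11->c8=1,tid=1,i&1=1
L=2*4+1=9  i=1*4+0*2+1=5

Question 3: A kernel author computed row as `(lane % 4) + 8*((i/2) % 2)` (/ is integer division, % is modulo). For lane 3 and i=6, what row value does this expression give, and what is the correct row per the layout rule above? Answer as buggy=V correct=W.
`(lane % 4) + 8*((i/2) % 2)`[3,6]⇒11
L=3⇒gr=3>>2=0, th=3&3=3
[6]⇒row 0+8=8  col 3·2+0+8=14
row: 11 vs 8

buggy=11 correct=8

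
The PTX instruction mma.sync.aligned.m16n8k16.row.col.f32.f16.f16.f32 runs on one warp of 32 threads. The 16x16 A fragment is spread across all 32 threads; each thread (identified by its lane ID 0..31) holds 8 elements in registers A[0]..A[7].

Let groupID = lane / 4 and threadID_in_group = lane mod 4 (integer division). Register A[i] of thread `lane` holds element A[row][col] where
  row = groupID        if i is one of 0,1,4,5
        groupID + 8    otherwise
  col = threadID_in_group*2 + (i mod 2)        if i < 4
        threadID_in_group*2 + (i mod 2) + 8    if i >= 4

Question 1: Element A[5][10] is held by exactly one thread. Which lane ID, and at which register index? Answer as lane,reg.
21,4

r:5=>grp=5,rB=0  c:10=>cB=1,tig=1,lo=0
L=5*4+1=21  i=1*4+0*2+0=4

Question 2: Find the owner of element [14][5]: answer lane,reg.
r=14⇒gr=6,Rb=1  c=5⇒Cb=0,th=2,odd=1
L=6*4+2=26  i=0*4+1*2+1=3

26,3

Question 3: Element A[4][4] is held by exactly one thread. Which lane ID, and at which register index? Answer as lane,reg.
18,0

r:4=>grp=4,rB=0  c:4=>cB=0,tig=2,lo=0
L=4*4+2=18  i=0*4+0*2+0=0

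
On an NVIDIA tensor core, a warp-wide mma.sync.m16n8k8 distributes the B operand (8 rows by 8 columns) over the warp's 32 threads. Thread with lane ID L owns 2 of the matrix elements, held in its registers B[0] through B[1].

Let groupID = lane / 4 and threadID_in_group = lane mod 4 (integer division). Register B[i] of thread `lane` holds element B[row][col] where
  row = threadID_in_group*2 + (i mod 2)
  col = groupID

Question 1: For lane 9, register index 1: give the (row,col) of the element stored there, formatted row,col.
3,2

lane 9: g=2 (9/4), t=1 (9%4)
i=1: r=1*2+1=3, c=g=2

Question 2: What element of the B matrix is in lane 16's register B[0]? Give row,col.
lane 16: gid=4 (16/4), tid=0 (16%4)
i=0: r=0*2+0=0, c=gid=4

0,4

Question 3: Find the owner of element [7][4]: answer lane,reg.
19,1

c=4→G=4  r=7→T=3,p=1
L=4*4+3=19  i=1=1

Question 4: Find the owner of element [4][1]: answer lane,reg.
6,0

c: 1->gid=1  r: 4->tid=2,i&1=0
L=1*4+2=6  i=0=0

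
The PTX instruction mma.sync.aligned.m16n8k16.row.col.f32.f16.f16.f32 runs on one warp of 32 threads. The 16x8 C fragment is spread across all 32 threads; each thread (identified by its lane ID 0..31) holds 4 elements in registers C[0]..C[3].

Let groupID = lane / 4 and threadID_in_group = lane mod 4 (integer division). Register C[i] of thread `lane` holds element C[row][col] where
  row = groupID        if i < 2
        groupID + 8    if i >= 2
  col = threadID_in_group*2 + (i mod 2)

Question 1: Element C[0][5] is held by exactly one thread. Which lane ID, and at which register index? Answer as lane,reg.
r=0⇒gr=0,Rb=0  c=5⇒th=2,odd=1
L=0*4+2=2  i=0*2+1=1

2,1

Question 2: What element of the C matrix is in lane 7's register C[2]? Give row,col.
9,6

lane 7: gr=1 (7/4), th=3 (7%4)
i=2: r=1+8=9, c=3*2+0=6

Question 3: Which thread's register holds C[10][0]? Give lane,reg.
r:10=>grp=2,rB=1  c:0=>tig=0,lo=0
L=2*4+0=8  i=1*2+0=2

8,2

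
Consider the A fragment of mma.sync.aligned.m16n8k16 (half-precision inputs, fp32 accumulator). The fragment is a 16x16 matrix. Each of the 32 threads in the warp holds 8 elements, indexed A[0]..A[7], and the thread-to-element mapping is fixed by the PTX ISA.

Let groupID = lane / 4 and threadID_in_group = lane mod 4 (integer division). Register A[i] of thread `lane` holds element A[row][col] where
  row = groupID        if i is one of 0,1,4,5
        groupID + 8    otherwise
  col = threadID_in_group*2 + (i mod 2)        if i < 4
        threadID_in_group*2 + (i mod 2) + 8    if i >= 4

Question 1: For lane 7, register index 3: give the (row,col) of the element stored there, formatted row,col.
lane 7: gid=1 (7/4), tid=3 (7%4)
i=3: r=1+8=9, c=3*2+1+0=7

9,7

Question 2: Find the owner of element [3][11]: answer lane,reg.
13,5

r=3⇒gr=3,Rb=0  c=11⇒Cb=1,th=1,odd=1
L=3*4+1=13  i=1*4+0*2+1=5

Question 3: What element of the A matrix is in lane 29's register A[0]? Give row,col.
7,2

L=29→G=29>>2=7, T=29&3=1
[0]→row 7+0=7  col 1·2+0+0=2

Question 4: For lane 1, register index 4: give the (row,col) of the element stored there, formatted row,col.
0,10

lane 1->1/4=0, 1 mod 4=1
i=4  r:0+0->0  c:2·1+0+8->10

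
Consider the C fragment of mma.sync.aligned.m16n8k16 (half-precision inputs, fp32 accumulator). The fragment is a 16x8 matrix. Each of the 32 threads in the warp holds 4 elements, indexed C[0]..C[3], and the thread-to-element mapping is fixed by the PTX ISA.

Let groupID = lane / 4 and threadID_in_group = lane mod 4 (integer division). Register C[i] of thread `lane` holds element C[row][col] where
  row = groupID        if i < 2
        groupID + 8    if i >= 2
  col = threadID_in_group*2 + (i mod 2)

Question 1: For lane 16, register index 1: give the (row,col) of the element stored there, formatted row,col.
lane 16->16/4=4, 16 mod 4=0
i=1  r:4+0->4  c:2·0+1->1

4,1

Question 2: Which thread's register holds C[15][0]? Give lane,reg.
28,2

r: 15->gid=7,r8=1  c: 0->tid=0,i&1=0
L=7*4+0=28  i=1*2+0=2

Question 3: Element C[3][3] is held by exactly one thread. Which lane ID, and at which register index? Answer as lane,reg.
r=3->g=3,rb=0  c=3->t=1,b0=1
L=3*4+1=13  i=0*2+1=1

13,1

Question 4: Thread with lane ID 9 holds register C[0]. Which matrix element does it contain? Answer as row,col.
L=9->gid=9>>2=2, tid=9&3=1
[0]->row 2+0=2  col 1·2+0=2

2,2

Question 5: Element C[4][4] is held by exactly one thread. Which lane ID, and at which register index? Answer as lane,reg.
r=4->g=4,rb=0  c=4->t=2,b0=0
L=4*4+2=18  i=0*2+0=0

18,0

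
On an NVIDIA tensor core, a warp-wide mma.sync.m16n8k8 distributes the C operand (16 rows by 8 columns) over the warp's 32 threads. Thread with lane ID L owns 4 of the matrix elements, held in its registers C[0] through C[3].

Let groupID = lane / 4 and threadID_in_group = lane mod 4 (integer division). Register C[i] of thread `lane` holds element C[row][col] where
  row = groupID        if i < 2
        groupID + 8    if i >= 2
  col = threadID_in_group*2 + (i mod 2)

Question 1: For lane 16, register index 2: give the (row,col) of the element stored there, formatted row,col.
lane 16=>16/4=4, 16 mod 4=0
i=2  r:4+8=>12  c:2·0+0=>0

12,0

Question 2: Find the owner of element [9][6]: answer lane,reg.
r: 9->gid=1,r8=1  c: 6->tid=3,i&1=0
L=1*4+3=7  i=1*2+0=2

7,2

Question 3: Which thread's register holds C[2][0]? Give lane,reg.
8,0

r: 2->gid=2,r8=0  c: 0->tid=0,i&1=0
L=2*4+0=8  i=0*2+0=0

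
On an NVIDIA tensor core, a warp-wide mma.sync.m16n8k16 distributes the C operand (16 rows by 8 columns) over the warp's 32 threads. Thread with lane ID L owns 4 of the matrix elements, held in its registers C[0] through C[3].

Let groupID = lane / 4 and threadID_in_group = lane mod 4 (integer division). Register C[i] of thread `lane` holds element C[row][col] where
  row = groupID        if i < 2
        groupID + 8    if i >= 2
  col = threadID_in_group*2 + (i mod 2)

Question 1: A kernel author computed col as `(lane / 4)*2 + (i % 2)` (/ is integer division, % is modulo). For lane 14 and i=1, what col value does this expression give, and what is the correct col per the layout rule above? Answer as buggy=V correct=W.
buggy=7 correct=5

`(lane / 4)*2 + (i % 2)`[14,1]->7
L=14->gid=14>>2=3, tid=14&3=2
[1]->row 3+0=3  col 2·2+1=5
col: 7 vs 5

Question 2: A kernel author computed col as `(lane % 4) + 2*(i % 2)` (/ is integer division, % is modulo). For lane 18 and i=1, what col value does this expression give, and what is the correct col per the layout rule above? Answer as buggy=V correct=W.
buggy=4 correct=5

`(lane % 4) + 2*(i % 2)`[18,1]→4
18: G=4,T=2
[1] (4+0,2*2+1) = (4,5)
col: 4 vs 5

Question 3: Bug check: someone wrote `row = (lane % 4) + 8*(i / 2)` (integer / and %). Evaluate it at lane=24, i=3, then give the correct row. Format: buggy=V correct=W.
buggy=8 correct=14

`(lane % 4) + 8*(i / 2)`[24,3]→8
L=24→G=24>>2=6, T=24&3=0
[3]→row 6+8=14  col 0·2+1=1
row: 8 vs 14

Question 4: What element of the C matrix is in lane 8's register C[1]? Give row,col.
lane 8: g=2 (8/4), t=0 (8%4)
i=1: r=2+0=2, c=0*2+1=1

2,1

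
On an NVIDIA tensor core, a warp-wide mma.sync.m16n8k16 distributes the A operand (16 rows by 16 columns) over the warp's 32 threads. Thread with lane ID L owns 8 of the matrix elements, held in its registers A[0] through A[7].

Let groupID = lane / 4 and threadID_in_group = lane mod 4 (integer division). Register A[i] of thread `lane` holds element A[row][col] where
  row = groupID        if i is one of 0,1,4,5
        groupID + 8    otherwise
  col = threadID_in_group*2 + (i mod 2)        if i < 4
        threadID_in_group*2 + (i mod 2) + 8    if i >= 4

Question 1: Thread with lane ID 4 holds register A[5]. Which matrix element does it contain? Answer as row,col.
1,9

L=4->g=4>>2=1, t=4&3=0
[5]->row 1+0=1  col 0·2+1+8=9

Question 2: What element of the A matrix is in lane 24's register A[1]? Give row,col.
L=24=>grp=24>>2=6, tig=24&3=0
[1]=>row 6+0=6  col 0·2+1+0=1

6,1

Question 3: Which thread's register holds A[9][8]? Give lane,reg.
r=9→G=1,rhi=1  c=8→chi=1,T=0,p=0
L=1*4+0=4  i=1*4+1*2+0=6

4,6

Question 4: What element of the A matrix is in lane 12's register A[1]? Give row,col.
3,1

lane 12⇒12/4=3, 12 mod 4=0
i=1  r:3+0⇒3  c:2·0+1+0⇒1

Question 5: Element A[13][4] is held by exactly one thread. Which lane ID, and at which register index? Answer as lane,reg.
r=13⇒gr=5,Rb=1  c=4⇒Cb=0,th=2,odd=0
L=5*4+2=22  i=0*4+1*2+0=2

22,2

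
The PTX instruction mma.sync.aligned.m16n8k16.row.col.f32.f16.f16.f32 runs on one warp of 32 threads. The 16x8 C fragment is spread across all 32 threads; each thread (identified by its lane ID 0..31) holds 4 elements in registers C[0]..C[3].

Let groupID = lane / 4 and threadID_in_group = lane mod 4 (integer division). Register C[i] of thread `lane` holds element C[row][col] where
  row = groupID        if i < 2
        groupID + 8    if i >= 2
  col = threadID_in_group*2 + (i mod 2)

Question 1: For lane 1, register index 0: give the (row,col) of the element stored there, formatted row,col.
L=1->g=1>>2=0, t=1&3=1
[0]->row 0+0=0  col 1·2+0=2

0,2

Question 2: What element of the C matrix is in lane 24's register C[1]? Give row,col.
L=24⇒gr=24>>2=6, th=24&3=0
[1]⇒row 6+0=6  col 0·2+1=1

6,1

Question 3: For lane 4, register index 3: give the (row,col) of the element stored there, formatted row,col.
9,1

L=4→G=4>>2=1, T=4&3=0
[3]→row 1+8=9  col 0·2+1=1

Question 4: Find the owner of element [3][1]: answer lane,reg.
12,1

r=3→G=3,rhi=0  c=1→T=0,p=1
L=3*4+0=12  i=0*2+1=1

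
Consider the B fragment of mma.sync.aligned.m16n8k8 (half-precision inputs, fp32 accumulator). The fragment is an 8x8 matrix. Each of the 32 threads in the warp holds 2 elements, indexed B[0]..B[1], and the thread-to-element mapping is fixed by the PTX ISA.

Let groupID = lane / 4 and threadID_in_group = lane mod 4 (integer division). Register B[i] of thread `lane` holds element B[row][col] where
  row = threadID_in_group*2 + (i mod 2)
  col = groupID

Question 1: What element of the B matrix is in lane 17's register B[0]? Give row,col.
L=17→G=17>>2=4, T=17&3=1
[0]→row 1·2+0=2  col G=4

2,4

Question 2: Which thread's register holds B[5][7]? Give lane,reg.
30,1

c=7⇒gr=7  r=5⇒th=2,odd=1
L=7*4+2=30  i=1=1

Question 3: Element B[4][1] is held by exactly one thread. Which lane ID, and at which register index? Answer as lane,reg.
6,0

c=1->g=1  r=4->t=2,b0=0
L=1*4+2=6  i=0=0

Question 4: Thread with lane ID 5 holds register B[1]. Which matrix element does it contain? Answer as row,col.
3,1

L=5->g=5>>2=1, t=5&3=1
[1]->row 1·2+1=3  col g=1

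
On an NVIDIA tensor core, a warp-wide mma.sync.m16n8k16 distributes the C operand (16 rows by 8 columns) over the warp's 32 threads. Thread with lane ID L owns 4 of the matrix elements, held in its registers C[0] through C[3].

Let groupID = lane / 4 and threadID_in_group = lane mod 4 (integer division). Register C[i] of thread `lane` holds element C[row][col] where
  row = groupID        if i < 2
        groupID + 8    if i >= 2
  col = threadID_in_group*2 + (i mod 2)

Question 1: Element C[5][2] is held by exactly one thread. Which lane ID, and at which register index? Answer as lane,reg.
21,0

r:5=>grp=5,rB=0  c:2=>tig=1,lo=0
L=5*4+1=21  i=0*2+0=0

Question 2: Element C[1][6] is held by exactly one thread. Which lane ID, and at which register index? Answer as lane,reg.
7,0

r=1→G=1,rhi=0  c=6→T=3,p=0
L=1*4+3=7  i=0*2+0=0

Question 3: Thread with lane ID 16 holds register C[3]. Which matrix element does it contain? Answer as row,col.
16: gid=4,tid=0
[3] (4+8,0*2+1) = (12,1)

12,1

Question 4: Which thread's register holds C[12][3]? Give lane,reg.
r:12=>grp=4,rB=1  c:3=>tig=1,lo=1
L=4*4+1=17  i=1*2+1=3

17,3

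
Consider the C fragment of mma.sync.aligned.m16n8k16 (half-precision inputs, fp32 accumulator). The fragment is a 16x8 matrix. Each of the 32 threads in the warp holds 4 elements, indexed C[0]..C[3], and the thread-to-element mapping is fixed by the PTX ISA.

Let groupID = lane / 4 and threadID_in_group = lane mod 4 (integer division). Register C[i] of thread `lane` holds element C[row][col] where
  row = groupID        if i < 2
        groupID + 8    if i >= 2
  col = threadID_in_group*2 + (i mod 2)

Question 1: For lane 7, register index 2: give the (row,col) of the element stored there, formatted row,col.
9,6

lane 7→7/4=1, 7 mod 4=3
i=2  r:1+8→9  c:2·3+0→6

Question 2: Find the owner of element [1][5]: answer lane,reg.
r=1->g=1,rb=0  c=5->t=2,b0=1
L=1*4+2=6  i=0*2+1=1

6,1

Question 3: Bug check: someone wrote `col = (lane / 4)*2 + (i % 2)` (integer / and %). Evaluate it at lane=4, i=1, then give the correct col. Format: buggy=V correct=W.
`(lane / 4)*2 + (i % 2)`[4,1]->3
L=4->gid=4>>2=1, tid=4&3=0
[1]->row 1+0=1  col 0·2+1=1
col: 3 vs 1

buggy=3 correct=1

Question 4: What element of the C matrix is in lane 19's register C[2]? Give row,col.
12,6

L=19->gid=19>>2=4, tid=19&3=3
[2]->row 4+8=12  col 3·2+0=6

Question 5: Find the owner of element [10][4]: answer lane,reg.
10,2

r:10=>grp=2,rB=1  c:4=>tig=2,lo=0
L=2*4+2=10  i=1*2+0=2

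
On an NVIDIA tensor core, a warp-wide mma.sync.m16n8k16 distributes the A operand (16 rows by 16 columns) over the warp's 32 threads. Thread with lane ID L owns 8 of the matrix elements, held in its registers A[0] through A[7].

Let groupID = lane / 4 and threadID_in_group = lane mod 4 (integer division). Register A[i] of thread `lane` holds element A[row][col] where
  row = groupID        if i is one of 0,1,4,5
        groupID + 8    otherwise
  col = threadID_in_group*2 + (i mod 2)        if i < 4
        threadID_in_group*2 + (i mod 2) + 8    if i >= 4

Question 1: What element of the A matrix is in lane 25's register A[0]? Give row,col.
6,2

lane 25: gr=6 (25/4), th=1 (25%4)
i=0: r=6+0=6, c=1*2+0+0=2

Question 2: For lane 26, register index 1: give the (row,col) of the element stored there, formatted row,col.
lane 26->26/4=6, 26 mod 4=2
i=1  r:6+0->6  c:2·2+1+0->5

6,5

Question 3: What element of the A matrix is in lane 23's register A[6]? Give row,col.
23: g=5,t=3
[6] (5+8,3*2+0+8) = (13,14)

13,14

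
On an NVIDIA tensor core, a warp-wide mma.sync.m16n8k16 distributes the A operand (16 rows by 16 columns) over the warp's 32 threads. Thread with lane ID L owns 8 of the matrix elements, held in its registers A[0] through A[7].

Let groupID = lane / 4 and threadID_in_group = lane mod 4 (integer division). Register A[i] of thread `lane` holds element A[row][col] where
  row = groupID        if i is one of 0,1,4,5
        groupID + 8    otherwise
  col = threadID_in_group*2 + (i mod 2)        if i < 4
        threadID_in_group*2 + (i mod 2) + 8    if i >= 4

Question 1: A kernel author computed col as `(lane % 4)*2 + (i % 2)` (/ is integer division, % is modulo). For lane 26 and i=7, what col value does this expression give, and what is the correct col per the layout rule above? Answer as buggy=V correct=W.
buggy=5 correct=13

`(lane % 4)*2 + (i % 2)`[26,7]→5
lane 26: G=6 (26/4), T=2 (26%4)
i=7: r=6+8=14, c=2*2+1+8=13
col: 5 vs 13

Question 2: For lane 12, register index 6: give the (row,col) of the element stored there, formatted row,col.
lane 12: g=3 (12/4), t=0 (12%4)
i=6: r=3+8=11, c=0*2+0+8=8

11,8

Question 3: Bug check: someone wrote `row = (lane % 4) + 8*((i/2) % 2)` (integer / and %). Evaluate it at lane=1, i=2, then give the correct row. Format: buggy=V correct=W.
buggy=9 correct=8

`(lane % 4) + 8*((i/2) % 2)`[1,2]->9
lane 1->1/4=0, 1 mod 4=1
i=2  r:0+8->8  c:2·1+0+0->2
row: 9 vs 8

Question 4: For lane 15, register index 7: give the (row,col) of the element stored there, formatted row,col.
15: g=3,t=3
[7] (3+8,3*2+1+8) = (11,15)

11,15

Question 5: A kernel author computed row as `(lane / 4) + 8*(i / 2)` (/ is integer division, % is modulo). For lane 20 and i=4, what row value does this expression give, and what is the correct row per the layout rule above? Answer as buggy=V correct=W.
`(lane / 4) + 8*(i / 2)`[20,4]->21
lane 20->20/4=5, 20 mod 4=0
i=4  r:5+0->5  c:2·0+0+8->8
row: 21 vs 5

buggy=21 correct=5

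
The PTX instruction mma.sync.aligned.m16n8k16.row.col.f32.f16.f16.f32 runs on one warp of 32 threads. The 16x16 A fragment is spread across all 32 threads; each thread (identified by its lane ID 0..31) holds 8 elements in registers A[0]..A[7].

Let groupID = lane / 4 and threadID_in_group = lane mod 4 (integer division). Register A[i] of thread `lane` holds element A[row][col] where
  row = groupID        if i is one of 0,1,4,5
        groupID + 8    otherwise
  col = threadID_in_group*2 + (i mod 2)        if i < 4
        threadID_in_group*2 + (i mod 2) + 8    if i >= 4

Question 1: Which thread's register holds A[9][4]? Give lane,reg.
6,2

r=9->g=1,rb=1  c=4->cb=0,t=2,b0=0
L=1*4+2=6  i=0*4+1*2+0=2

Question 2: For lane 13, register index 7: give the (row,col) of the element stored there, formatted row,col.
11,11

lane 13: gid=3 (13/4), tid=1 (13%4)
i=7: r=3+8=11, c=1*2+1+8=11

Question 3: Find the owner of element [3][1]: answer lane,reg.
12,1

r=3→G=3,rhi=0  c=1→chi=0,T=0,p=1
L=3*4+0=12  i=0*4+0*2+1=1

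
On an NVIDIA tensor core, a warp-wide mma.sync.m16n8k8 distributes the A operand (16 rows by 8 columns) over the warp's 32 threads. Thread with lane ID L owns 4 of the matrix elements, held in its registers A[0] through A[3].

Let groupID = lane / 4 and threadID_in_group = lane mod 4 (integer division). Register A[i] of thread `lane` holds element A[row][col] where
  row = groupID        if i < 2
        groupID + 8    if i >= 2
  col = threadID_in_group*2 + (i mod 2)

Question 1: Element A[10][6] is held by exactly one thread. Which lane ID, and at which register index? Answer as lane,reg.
11,2

r=10⇒gr=2,Rb=1  c=6⇒th=3,odd=0
L=2*4+3=11  i=1*2+0=2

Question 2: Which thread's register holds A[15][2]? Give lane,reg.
r=15->g=7,rb=1  c=2->t=1,b0=0
L=7*4+1=29  i=1*2+0=2

29,2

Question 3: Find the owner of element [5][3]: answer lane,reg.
r=5⇒gr=5,Rb=0  c=3⇒th=1,odd=1
L=5*4+1=21  i=0*2+1=1

21,1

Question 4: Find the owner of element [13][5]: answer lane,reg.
r=13->g=5,rb=1  c=5->t=2,b0=1
L=5*4+2=22  i=1*2+1=3

22,3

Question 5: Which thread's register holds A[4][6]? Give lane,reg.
19,0

r: 4->gid=4,r8=0  c: 6->tid=3,i&1=0
L=4*4+3=19  i=0*2+0=0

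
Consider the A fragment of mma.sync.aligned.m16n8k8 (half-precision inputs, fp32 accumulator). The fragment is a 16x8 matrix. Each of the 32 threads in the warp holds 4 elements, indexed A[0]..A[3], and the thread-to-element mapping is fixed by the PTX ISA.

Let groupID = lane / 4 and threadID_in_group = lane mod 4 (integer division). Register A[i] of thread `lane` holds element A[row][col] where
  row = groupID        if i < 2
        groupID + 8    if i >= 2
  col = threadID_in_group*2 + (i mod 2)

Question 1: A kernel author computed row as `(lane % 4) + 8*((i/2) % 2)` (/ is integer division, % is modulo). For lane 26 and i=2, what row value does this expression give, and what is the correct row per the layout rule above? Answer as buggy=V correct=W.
buggy=10 correct=14

`(lane % 4) + 8*((i/2) % 2)`[26,2]⇒10
lane 26: gr=6 (26/4), th=2 (26%4)
i=2: r=6+8=14, c=2*2+0=4
row: 10 vs 14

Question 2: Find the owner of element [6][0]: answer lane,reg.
r=6->g=6,rb=0  c=0->t=0,b0=0
L=6*4+0=24  i=0*2+0=0

24,0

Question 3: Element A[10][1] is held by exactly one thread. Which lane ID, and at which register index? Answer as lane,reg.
r:10=>grp=2,rB=1  c:1=>tig=0,lo=1
L=2*4+0=8  i=1*2+1=3

8,3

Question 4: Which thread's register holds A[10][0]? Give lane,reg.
r=10⇒gr=2,Rb=1  c=0⇒th=0,odd=0
L=2*4+0=8  i=1*2+0=2

8,2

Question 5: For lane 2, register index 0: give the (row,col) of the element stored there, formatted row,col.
lane 2->2/4=0, 2 mod 4=2
i=0  r:0+0->0  c:2·2+0->4

0,4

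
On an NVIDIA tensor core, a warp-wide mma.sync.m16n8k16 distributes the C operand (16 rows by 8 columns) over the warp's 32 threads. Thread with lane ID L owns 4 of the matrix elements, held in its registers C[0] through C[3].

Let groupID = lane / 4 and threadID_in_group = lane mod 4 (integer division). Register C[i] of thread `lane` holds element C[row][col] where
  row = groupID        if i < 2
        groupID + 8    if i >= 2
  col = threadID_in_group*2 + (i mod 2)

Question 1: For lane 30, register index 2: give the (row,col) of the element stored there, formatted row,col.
lane 30⇒30/4=7, 30 mod 4=2
i=2  r:7+8⇒15  c:2·2+0⇒4

15,4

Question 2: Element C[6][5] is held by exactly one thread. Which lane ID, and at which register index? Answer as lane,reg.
26,1

r=6⇒gr=6,Rb=0  c=5⇒th=2,odd=1
L=6*4+2=26  i=0*2+1=1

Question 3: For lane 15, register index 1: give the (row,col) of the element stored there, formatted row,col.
L=15→G=15>>2=3, T=15&3=3
[1]→row 3+0=3  col 3·2+1=7

3,7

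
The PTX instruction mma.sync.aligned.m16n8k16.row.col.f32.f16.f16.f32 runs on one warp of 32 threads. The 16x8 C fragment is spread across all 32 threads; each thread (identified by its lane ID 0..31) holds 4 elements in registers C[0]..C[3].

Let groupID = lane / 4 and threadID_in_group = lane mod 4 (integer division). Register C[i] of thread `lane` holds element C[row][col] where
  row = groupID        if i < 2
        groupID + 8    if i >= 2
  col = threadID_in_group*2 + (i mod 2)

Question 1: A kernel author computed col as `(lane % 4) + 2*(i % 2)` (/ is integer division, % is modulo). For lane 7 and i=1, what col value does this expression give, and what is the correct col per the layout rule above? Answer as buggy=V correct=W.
`(lane % 4) + 2*(i % 2)`[7,1]->5
7: gid=1,tid=3
[1] (1+0,3*2+1) = (1,7)
col: 5 vs 7

buggy=5 correct=7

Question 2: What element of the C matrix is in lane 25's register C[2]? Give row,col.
14,2

lane 25⇒25/4=6, 25 mod 4=1
i=2  r:6+8⇒14  c:2·1+0⇒2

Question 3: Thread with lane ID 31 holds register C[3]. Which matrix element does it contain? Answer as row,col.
15,7

lane 31: gr=7 (31/4), th=3 (31%4)
i=3: r=7+8=15, c=3*2+1=7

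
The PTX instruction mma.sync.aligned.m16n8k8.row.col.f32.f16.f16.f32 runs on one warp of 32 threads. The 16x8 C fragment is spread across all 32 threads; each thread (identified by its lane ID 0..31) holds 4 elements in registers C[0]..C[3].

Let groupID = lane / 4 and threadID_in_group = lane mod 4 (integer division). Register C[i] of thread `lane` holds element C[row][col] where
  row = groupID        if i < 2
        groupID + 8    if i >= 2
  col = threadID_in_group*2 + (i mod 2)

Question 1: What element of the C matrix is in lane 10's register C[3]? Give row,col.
10,5

lane 10->10/4=2, 10 mod 4=2
i=3  r:2+8->10  c:2·2+1->5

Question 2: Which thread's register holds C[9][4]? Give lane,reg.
6,2

r=9⇒gr=1,Rb=1  c=4⇒th=2,odd=0
L=1*4+2=6  i=1*2+0=2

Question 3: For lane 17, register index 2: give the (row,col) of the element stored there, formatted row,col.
12,2

17: gr=4,th=1
[2] (4+8,1*2+0) = (12,2)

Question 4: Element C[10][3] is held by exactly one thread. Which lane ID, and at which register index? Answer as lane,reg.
9,3

r=10⇒gr=2,Rb=1  c=3⇒th=1,odd=1
L=2*4+1=9  i=1*2+1=3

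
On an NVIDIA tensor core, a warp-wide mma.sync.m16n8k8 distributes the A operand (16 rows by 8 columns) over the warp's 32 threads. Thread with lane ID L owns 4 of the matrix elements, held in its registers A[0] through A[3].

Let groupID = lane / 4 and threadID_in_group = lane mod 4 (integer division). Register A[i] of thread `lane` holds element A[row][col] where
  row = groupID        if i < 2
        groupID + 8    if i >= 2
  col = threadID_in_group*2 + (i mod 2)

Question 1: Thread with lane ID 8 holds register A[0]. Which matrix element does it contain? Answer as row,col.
2,0

L=8=>grp=8>>2=2, tig=8&3=0
[0]=>row 2+0=2  col 0·2+0=0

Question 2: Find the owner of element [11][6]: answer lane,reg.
15,2

r=11→G=3,rhi=1  c=6→T=3,p=0
L=3*4+3=15  i=1*2+0=2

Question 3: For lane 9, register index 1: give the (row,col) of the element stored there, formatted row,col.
lane 9: gr=2 (9/4), th=1 (9%4)
i=1: r=2+0=2, c=1*2+1=3

2,3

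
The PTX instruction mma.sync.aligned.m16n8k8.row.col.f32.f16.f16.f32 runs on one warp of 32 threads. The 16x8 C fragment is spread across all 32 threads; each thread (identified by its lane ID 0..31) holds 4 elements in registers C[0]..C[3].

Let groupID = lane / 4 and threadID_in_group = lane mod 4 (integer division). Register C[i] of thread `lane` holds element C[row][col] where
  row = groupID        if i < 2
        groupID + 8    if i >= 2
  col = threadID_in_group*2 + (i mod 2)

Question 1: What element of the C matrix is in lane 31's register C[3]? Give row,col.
15,7

31: grp=7,tig=3
[3] (7+8,3*2+1) = (15,7)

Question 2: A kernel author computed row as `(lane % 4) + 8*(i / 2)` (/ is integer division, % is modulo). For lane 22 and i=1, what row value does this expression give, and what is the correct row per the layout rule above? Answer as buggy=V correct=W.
`(lane % 4) + 8*(i / 2)`[22,1]=>2
22: grp=5,tig=2
[1] (5+0,2*2+1) = (5,5)
row: 2 vs 5

buggy=2 correct=5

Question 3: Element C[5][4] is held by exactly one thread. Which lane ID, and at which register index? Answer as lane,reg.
r:5=>grp=5,rB=0  c:4=>tig=2,lo=0
L=5*4+2=22  i=0*2+0=0

22,0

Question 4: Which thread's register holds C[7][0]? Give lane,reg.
28,0

r: 7->gid=7,r8=0  c: 0->tid=0,i&1=0
L=7*4+0=28  i=0*2+0=0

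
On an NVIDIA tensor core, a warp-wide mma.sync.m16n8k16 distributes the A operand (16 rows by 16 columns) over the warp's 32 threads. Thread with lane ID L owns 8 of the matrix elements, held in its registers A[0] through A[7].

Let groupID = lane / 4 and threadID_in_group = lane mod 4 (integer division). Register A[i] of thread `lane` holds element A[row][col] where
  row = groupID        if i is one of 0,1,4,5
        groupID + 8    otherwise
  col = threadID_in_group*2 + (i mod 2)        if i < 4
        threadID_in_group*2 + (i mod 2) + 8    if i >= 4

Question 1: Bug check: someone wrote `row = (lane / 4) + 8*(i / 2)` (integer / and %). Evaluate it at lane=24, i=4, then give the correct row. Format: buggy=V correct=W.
`(lane / 4) + 8*(i / 2)`[24,4]⇒22
L=24⇒gr=24>>2=6, th=24&3=0
[4]⇒row 6+0=6  col 0·2+0+8=8
row: 22 vs 6

buggy=22 correct=6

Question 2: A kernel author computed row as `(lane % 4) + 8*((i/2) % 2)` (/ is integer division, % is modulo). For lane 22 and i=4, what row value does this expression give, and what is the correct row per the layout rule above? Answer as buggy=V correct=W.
`(lane % 4) + 8*((i/2) % 2)`[22,4]->2
22: g=5,t=2
[4] (5+0,2*2+0+8) = (5,12)
row: 2 vs 5

buggy=2 correct=5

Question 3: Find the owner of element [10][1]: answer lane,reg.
r:10=>grp=2,rB=1  c:1=>cB=0,tig=0,lo=1
L=2*4+0=8  i=0*4+1*2+1=3

8,3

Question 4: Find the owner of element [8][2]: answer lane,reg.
1,2

r: 8->gid=0,r8=1  c: 2->c8=0,tid=1,i&1=0
L=0*4+1=1  i=0*4+1*2+0=2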